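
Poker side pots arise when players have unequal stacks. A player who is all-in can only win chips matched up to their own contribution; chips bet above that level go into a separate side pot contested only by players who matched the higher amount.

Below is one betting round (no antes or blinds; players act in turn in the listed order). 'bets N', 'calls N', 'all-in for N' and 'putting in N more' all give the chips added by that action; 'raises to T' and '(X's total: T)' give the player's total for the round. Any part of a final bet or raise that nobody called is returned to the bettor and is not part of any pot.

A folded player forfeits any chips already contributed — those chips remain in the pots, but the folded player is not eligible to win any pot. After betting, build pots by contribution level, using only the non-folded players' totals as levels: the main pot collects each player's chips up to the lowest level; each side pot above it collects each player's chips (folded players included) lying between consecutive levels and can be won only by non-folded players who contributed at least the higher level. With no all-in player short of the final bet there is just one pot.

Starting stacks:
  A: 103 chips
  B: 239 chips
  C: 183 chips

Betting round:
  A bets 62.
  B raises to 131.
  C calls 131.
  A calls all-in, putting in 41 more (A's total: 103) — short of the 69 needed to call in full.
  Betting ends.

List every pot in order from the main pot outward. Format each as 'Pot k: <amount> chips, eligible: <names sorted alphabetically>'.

Pot 1: 309 chips, eligible: A, B, C
Pot 2: 56 chips, eligible: B, C

Derivation:
Contributions: A=103, B=131, C=131
Pot levels (distinct totals of non-folded players): 103, 131
Layer 1-103: 103 each from A, B, C = 103*3 = 309 chips; eligible A, B, C
Layer 104-131: 28 each from B, C = 28*2 = 56 chips; eligible B, C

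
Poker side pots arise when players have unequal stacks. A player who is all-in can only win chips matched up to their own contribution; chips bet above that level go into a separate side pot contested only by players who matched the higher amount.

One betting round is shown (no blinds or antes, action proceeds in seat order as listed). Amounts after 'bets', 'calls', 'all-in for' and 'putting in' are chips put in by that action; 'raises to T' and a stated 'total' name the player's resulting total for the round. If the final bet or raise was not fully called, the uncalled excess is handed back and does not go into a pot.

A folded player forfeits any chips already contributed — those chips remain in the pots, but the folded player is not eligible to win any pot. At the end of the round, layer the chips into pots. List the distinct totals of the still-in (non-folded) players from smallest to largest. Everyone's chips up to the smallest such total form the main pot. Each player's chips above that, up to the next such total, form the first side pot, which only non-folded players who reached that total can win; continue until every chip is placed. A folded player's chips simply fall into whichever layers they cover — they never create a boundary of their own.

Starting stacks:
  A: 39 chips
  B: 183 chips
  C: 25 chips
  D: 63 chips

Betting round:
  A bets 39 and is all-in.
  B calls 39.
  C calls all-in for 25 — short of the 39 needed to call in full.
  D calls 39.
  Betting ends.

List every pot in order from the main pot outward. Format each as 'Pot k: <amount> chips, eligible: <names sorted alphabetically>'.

Contributions: A=39, B=39, C=25, D=39
Pot levels (distinct totals of non-folded players): 25, 39
Layer 1-25: 25 each from A, B, C, D = 25*4 = 100 chips; eligible A, B, C, D
Layer 26-39: 14 each from A, B, D = 14*3 = 42 chips; eligible A, B, D

Pot 1: 100 chips, eligible: A, B, C, D
Pot 2: 42 chips, eligible: A, B, D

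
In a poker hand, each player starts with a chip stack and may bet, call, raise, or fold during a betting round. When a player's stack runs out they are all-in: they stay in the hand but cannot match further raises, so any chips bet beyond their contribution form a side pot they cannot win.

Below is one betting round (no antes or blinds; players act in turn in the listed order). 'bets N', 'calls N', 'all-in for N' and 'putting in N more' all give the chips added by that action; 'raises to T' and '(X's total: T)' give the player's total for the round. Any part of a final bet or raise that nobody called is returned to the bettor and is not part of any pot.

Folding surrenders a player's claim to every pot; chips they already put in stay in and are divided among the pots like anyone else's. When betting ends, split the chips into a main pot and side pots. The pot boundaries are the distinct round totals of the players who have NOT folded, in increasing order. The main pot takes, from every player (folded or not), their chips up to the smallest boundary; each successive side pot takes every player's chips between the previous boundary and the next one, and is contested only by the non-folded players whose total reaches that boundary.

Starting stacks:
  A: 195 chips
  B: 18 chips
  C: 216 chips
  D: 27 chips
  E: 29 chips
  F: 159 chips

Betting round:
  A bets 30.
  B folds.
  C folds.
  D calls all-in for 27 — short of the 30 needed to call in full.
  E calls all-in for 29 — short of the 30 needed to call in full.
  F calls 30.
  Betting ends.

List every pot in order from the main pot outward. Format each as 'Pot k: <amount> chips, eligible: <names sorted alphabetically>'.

Contributions: A=30, D=27, E=29, F=30
Folded: B, C
Pot levels (distinct totals of non-folded players): 27, 29, 30
Layer 1-27: 27 each from A, D, E, F = 27*4 = 108 chips; eligible A, D, E, F
Layer 28-29: 2 each from A, E, F = 2*3 = 6 chips; eligible A, E, F
Layer 30-30: 1 each from A, F = 1*2 = 2 chips; eligible A, F

Pot 1: 108 chips, eligible: A, D, E, F
Pot 2: 6 chips, eligible: A, E, F
Pot 3: 2 chips, eligible: A, F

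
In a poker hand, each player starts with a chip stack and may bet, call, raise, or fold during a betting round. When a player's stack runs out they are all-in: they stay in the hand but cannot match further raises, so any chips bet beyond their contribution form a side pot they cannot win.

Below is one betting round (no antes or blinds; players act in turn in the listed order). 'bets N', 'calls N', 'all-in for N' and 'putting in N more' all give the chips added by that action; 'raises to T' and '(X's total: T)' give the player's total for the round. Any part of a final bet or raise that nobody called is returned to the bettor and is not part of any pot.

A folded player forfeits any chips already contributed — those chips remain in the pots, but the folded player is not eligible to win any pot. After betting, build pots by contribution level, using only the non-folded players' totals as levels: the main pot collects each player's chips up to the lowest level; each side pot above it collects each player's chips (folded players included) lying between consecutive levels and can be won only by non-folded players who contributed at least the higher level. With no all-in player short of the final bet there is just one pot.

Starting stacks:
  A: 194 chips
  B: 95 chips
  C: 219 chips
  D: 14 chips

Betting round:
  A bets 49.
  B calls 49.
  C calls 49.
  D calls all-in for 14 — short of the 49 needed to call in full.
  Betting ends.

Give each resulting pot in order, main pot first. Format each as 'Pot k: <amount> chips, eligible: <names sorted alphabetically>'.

Pot 1: 56 chips, eligible: A, B, C, D
Pot 2: 105 chips, eligible: A, B, C

Derivation:
Contributions: A=49, B=49, C=49, D=14
Pot levels (distinct totals of non-folded players): 14, 49
Layer 1-14: 14 each from A, B, C, D = 14*4 = 56 chips; eligible A, B, C, D
Layer 15-49: 35 each from A, B, C = 35*3 = 105 chips; eligible A, B, C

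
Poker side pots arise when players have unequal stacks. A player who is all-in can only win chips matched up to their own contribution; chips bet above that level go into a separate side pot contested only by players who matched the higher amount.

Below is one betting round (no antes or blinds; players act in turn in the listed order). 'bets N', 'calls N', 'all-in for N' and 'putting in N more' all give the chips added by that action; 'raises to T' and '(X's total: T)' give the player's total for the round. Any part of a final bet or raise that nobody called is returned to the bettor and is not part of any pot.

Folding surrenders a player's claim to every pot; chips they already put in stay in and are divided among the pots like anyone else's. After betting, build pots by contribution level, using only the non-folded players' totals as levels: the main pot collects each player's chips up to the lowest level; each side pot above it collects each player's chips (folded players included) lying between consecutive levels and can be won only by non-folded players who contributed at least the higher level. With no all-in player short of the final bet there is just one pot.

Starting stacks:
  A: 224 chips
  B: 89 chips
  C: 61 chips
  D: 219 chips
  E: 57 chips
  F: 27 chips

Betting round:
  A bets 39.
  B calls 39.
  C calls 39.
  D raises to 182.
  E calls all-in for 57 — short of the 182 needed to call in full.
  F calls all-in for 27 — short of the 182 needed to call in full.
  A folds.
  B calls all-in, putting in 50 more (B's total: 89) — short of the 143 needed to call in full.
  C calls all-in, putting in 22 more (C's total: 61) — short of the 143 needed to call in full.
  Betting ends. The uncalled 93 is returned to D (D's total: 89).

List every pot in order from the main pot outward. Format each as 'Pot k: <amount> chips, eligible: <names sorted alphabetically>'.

Pot 1: 162 chips, eligible: B, C, D, E, F
Pot 2: 132 chips, eligible: B, C, D, E
Pot 3: 12 chips, eligible: B, C, D
Pot 4: 56 chips, eligible: B, D

Derivation:
Contributions (after 93 returned to D): A=39, B=89, C=61, D=89, E=57, F=27
Folded: A
Pot levels (distinct totals of non-folded players): 27, 57, 61, 89
Layer 1-27: 27 each from A, B, C, D, E, F = 27*6 = 162 chips; eligible B, C, D, E, F
Layer 28-57: A 12 + B 30 + C 30 + D 30 + E 30 = 132 chips; eligible B, C, D, E
Layer 58-61: 4 each from B, C, D = 4*3 = 12 chips; eligible B, C, D
Layer 62-89: 28 each from B, D = 28*2 = 56 chips; eligible B, D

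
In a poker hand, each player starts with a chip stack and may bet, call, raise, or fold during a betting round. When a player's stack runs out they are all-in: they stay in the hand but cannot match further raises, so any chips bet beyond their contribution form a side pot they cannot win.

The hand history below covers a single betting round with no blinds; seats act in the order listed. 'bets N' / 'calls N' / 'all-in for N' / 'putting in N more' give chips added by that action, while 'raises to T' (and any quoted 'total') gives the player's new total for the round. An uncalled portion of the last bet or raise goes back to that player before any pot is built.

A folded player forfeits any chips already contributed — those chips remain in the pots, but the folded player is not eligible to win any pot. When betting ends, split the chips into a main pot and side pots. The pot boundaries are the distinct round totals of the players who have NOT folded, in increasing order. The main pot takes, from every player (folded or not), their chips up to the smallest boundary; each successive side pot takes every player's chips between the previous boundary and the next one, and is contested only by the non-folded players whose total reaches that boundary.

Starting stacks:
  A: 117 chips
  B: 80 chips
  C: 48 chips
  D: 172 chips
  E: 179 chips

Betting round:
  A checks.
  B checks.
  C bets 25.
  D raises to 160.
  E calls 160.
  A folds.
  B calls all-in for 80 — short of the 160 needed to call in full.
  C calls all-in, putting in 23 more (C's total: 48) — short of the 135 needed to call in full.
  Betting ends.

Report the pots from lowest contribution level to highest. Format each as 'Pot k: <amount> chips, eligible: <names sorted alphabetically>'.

Pot 1: 192 chips, eligible: B, C, D, E
Pot 2: 96 chips, eligible: B, D, E
Pot 3: 160 chips, eligible: D, E

Derivation:
Contributions: B=80, C=48, D=160, E=160
Folded: A
Pot levels (distinct totals of non-folded players): 48, 80, 160
Layer 1-48: 48 each from B, C, D, E = 48*4 = 192 chips; eligible B, C, D, E
Layer 49-80: 32 each from B, D, E = 32*3 = 96 chips; eligible B, D, E
Layer 81-160: 80 each from D, E = 80*2 = 160 chips; eligible D, E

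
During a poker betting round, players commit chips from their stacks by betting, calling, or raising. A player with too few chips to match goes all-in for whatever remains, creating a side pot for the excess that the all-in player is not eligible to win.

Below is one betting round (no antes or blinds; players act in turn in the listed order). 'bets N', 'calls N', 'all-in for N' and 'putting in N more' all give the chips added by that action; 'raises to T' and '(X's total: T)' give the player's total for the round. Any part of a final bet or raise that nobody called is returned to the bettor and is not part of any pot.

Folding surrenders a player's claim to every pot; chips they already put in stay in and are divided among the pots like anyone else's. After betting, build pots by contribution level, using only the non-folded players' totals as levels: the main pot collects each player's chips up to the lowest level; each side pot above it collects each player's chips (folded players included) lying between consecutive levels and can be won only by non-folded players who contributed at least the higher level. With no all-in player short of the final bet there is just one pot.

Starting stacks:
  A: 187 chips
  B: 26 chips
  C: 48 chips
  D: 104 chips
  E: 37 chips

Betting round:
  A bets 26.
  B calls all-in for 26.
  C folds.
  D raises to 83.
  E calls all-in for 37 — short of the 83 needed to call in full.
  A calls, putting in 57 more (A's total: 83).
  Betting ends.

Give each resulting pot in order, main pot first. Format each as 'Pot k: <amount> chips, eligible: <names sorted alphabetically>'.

Pot 1: 104 chips, eligible: A, B, D, E
Pot 2: 33 chips, eligible: A, D, E
Pot 3: 92 chips, eligible: A, D

Derivation:
Contributions: A=83, B=26, D=83, E=37
Folded: C
Pot levels (distinct totals of non-folded players): 26, 37, 83
Layer 1-26: 26 each from A, B, D, E = 26*4 = 104 chips; eligible A, B, D, E
Layer 27-37: 11 each from A, D, E = 11*3 = 33 chips; eligible A, D, E
Layer 38-83: 46 each from A, D = 46*2 = 92 chips; eligible A, D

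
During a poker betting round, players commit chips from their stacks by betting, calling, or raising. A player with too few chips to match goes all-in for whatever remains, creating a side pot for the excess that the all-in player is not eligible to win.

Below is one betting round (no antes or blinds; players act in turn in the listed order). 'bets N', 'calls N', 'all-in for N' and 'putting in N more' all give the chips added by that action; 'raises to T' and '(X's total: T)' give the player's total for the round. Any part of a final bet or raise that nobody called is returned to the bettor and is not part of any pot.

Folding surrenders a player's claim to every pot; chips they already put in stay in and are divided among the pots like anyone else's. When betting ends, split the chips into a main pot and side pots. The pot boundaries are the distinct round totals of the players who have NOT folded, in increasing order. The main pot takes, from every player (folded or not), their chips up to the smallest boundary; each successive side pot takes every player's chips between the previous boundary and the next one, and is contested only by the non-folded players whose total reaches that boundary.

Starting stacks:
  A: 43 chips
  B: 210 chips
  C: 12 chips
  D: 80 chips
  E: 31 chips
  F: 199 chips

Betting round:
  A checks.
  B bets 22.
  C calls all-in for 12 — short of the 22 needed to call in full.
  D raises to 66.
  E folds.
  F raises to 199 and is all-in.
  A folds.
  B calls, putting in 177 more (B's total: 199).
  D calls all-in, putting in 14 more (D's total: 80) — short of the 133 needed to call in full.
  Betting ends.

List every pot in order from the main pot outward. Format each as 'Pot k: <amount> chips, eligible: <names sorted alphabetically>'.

Contributions: B=199, C=12, D=80, F=199
Folded: A, E
Pot levels (distinct totals of non-folded players): 12, 80, 199
Layer 1-12: 12 each from B, C, D, F = 12*4 = 48 chips; eligible B, C, D, F
Layer 13-80: 68 each from B, D, F = 68*3 = 204 chips; eligible B, D, F
Layer 81-199: 119 each from B, F = 119*2 = 238 chips; eligible B, F

Pot 1: 48 chips, eligible: B, C, D, F
Pot 2: 204 chips, eligible: B, D, F
Pot 3: 238 chips, eligible: B, F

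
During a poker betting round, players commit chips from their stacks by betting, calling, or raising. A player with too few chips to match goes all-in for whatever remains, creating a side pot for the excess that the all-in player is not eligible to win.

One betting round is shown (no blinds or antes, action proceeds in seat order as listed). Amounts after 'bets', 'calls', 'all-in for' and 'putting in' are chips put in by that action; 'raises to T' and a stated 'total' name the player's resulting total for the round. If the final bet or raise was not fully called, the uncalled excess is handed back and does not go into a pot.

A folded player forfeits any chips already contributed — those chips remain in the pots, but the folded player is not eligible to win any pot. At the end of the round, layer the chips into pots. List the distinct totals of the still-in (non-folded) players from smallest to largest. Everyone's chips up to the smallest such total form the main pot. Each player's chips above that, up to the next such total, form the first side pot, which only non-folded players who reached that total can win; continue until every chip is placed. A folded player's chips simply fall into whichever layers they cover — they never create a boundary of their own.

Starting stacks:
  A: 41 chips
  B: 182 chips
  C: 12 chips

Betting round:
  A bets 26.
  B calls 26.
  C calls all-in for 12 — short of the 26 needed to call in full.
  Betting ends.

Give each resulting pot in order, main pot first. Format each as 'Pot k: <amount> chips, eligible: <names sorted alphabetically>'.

Pot 1: 36 chips, eligible: A, B, C
Pot 2: 28 chips, eligible: A, B

Derivation:
Contributions: A=26, B=26, C=12
Pot levels (distinct totals of non-folded players): 12, 26
Layer 1-12: 12 each from A, B, C = 12*3 = 36 chips; eligible A, B, C
Layer 13-26: 14 each from A, B = 14*2 = 28 chips; eligible A, B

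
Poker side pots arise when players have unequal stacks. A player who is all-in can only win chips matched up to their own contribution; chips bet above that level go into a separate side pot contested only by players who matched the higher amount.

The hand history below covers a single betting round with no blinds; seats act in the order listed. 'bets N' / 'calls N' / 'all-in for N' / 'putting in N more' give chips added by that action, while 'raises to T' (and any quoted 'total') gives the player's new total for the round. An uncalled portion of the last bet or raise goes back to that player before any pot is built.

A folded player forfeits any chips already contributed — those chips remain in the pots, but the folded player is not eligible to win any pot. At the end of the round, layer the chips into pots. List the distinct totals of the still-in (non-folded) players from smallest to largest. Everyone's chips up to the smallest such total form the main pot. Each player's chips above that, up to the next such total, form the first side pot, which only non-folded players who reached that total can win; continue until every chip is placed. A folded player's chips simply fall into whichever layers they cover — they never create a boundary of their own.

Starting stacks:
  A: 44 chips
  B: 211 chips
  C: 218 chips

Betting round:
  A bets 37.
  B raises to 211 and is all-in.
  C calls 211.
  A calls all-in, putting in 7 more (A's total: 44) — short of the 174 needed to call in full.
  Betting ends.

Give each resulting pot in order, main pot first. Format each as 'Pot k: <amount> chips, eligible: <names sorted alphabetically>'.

Contributions: A=44, B=211, C=211
Pot levels (distinct totals of non-folded players): 44, 211
Layer 1-44: 44 each from A, B, C = 44*3 = 132 chips; eligible A, B, C
Layer 45-211: 167 each from B, C = 167*2 = 334 chips; eligible B, C

Pot 1: 132 chips, eligible: A, B, C
Pot 2: 334 chips, eligible: B, C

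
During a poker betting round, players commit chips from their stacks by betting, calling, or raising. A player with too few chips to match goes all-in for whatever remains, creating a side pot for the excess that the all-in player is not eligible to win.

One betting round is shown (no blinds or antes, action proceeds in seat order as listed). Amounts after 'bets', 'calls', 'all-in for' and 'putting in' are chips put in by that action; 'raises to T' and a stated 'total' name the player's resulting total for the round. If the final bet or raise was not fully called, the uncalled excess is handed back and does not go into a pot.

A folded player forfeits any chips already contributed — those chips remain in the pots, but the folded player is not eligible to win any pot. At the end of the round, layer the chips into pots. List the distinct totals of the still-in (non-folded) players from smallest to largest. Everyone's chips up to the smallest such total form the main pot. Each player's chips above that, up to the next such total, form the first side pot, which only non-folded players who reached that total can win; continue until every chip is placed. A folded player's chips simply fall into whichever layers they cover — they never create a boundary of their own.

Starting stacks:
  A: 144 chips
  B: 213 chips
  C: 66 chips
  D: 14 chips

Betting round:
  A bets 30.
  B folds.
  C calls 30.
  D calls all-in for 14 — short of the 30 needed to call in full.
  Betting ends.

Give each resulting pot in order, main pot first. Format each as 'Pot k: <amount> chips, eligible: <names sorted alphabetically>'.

Pot 1: 42 chips, eligible: A, C, D
Pot 2: 32 chips, eligible: A, C

Derivation:
Contributions: A=30, C=30, D=14
Folded: B
Pot levels (distinct totals of non-folded players): 14, 30
Layer 1-14: 14 each from A, C, D = 14*3 = 42 chips; eligible A, C, D
Layer 15-30: 16 each from A, C = 16*2 = 32 chips; eligible A, C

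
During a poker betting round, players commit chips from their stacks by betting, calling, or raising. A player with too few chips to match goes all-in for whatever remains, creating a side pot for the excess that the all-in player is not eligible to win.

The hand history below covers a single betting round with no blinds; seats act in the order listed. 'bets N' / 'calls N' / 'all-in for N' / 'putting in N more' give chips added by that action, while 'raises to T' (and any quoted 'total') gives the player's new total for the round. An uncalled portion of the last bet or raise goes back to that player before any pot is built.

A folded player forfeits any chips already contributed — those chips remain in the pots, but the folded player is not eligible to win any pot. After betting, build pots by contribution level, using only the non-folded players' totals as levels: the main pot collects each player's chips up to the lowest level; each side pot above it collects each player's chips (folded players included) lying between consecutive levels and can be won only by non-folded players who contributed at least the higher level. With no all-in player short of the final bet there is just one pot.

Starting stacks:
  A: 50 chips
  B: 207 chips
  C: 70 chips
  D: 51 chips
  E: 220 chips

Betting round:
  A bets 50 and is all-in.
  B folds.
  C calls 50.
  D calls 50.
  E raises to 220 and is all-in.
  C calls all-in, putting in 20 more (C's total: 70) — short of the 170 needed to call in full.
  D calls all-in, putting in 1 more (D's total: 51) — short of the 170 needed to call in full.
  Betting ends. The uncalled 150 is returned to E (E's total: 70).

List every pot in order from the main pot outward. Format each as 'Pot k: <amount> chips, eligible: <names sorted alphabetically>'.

Pot 1: 200 chips, eligible: A, C, D, E
Pot 2: 3 chips, eligible: C, D, E
Pot 3: 38 chips, eligible: C, E

Derivation:
Contributions (after 150 returned to E): A=50, C=70, D=51, E=70
Folded: B
Pot levels (distinct totals of non-folded players): 50, 51, 70
Layer 1-50: 50 each from A, C, D, E = 50*4 = 200 chips; eligible A, C, D, E
Layer 51-51: 1 each from C, D, E = 1*3 = 3 chips; eligible C, D, E
Layer 52-70: 19 each from C, E = 19*2 = 38 chips; eligible C, E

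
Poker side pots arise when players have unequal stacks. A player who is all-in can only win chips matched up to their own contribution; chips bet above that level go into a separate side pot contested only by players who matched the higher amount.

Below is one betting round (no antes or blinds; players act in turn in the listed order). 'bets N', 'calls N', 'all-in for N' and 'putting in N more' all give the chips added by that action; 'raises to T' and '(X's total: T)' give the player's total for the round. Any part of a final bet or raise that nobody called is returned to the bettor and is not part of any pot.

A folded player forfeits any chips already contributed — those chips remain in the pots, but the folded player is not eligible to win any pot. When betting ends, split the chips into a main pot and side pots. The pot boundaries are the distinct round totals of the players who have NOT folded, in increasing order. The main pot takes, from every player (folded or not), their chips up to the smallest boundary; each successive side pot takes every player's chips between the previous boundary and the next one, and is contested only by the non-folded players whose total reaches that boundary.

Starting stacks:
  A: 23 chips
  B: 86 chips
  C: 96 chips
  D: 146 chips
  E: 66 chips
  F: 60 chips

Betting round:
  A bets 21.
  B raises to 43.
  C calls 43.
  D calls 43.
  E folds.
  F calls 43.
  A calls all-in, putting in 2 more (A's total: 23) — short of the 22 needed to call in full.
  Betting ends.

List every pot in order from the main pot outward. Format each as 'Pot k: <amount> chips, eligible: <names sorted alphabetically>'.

Contributions: A=23, B=43, C=43, D=43, F=43
Folded: E
Pot levels (distinct totals of non-folded players): 23, 43
Layer 1-23: 23 each from A, B, C, D, F = 23*5 = 115 chips; eligible A, B, C, D, F
Layer 24-43: 20 each from B, C, D, F = 20*4 = 80 chips; eligible B, C, D, F

Pot 1: 115 chips, eligible: A, B, C, D, F
Pot 2: 80 chips, eligible: B, C, D, F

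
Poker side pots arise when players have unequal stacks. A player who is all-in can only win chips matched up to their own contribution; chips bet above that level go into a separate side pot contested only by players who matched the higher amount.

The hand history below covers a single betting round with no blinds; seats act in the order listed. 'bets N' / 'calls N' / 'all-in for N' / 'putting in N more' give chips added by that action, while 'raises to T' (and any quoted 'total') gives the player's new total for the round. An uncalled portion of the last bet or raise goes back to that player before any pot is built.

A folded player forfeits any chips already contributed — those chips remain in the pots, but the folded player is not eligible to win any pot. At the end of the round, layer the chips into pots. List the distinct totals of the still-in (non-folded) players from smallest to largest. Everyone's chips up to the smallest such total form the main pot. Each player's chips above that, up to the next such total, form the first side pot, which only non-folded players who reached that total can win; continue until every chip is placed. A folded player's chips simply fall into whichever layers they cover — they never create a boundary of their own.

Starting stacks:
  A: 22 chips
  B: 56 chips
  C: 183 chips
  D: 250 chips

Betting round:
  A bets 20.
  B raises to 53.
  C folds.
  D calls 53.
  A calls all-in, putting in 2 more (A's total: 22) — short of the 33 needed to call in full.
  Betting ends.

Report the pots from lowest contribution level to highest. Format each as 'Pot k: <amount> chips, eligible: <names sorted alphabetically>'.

Contributions: A=22, B=53, D=53
Folded: C
Pot levels (distinct totals of non-folded players): 22, 53
Layer 1-22: 22 each from A, B, D = 22*3 = 66 chips; eligible A, B, D
Layer 23-53: 31 each from B, D = 31*2 = 62 chips; eligible B, D

Pot 1: 66 chips, eligible: A, B, D
Pot 2: 62 chips, eligible: B, D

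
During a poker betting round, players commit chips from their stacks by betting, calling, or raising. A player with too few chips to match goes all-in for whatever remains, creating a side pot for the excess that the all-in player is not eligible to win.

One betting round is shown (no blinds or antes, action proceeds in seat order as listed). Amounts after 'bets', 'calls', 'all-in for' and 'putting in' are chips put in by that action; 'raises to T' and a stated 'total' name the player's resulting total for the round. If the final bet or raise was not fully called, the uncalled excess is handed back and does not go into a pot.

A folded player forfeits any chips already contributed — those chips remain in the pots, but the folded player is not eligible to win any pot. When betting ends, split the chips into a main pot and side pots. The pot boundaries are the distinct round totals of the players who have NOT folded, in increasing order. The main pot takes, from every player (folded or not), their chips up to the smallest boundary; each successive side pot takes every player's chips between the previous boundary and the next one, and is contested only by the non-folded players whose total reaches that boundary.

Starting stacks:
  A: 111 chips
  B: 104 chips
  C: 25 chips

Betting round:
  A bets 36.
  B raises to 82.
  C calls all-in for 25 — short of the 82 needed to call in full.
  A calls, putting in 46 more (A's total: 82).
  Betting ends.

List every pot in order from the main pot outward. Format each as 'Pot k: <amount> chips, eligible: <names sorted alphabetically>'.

Pot 1: 75 chips, eligible: A, B, C
Pot 2: 114 chips, eligible: A, B

Derivation:
Contributions: A=82, B=82, C=25
Pot levels (distinct totals of non-folded players): 25, 82
Layer 1-25: 25 each from A, B, C = 25*3 = 75 chips; eligible A, B, C
Layer 26-82: 57 each from A, B = 57*2 = 114 chips; eligible A, B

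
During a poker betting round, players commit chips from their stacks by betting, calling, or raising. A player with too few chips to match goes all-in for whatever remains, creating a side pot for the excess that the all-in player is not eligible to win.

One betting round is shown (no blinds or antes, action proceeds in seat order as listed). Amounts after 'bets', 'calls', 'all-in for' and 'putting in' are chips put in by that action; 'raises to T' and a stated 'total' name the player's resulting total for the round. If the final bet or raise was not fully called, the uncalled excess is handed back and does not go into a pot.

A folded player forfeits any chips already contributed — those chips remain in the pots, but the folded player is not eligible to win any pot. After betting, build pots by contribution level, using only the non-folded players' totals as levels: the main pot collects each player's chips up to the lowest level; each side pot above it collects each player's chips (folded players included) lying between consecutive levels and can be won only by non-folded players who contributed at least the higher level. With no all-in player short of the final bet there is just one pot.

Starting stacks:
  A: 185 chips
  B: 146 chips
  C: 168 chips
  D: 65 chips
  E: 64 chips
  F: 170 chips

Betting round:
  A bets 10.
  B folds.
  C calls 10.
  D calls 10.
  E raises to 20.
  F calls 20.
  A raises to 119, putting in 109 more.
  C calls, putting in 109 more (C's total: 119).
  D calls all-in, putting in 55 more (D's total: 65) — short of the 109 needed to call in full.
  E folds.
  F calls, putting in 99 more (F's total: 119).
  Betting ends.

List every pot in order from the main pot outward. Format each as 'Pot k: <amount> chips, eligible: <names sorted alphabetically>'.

Pot 1: 280 chips, eligible: A, C, D, F
Pot 2: 162 chips, eligible: A, C, F

Derivation:
Contributions: A=119, C=119, D=65, E=20, F=119
Folded: B, E
Pot levels (distinct totals of non-folded players): 65, 119
Layer 1-65: A 65 + C 65 + D 65 + E 20 + F 65 = 280 chips; eligible A, C, D, F
Layer 66-119: 54 each from A, C, F = 54*3 = 162 chips; eligible A, C, F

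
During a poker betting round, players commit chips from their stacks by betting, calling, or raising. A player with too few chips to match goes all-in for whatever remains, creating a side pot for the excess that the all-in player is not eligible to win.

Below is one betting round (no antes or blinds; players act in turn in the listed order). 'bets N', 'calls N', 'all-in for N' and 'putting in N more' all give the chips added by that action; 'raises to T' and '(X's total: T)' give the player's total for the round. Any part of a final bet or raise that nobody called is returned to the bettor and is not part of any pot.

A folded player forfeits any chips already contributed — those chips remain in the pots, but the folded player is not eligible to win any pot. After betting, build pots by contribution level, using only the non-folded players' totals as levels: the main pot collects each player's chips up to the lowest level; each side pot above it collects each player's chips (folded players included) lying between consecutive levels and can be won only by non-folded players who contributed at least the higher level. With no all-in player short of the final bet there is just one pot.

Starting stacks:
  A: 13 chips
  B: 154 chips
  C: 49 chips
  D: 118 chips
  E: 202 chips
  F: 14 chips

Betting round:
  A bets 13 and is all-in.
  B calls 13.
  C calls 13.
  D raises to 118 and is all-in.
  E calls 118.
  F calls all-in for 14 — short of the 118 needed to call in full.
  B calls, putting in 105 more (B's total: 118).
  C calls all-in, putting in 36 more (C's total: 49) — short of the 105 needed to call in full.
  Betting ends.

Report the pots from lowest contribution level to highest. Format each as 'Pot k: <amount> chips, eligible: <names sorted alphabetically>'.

Pot 1: 78 chips, eligible: A, B, C, D, E, F
Pot 2: 5 chips, eligible: B, C, D, E, F
Pot 3: 140 chips, eligible: B, C, D, E
Pot 4: 207 chips, eligible: B, D, E

Derivation:
Contributions: A=13, B=118, C=49, D=118, E=118, F=14
Pot levels (distinct totals of non-folded players): 13, 14, 49, 118
Layer 1-13: 13 each from A, B, C, D, E, F = 13*6 = 78 chips; eligible A, B, C, D, E, F
Layer 14-14: 1 each from B, C, D, E, F = 1*5 = 5 chips; eligible B, C, D, E, F
Layer 15-49: 35 each from B, C, D, E = 35*4 = 140 chips; eligible B, C, D, E
Layer 50-118: 69 each from B, D, E = 69*3 = 207 chips; eligible B, D, E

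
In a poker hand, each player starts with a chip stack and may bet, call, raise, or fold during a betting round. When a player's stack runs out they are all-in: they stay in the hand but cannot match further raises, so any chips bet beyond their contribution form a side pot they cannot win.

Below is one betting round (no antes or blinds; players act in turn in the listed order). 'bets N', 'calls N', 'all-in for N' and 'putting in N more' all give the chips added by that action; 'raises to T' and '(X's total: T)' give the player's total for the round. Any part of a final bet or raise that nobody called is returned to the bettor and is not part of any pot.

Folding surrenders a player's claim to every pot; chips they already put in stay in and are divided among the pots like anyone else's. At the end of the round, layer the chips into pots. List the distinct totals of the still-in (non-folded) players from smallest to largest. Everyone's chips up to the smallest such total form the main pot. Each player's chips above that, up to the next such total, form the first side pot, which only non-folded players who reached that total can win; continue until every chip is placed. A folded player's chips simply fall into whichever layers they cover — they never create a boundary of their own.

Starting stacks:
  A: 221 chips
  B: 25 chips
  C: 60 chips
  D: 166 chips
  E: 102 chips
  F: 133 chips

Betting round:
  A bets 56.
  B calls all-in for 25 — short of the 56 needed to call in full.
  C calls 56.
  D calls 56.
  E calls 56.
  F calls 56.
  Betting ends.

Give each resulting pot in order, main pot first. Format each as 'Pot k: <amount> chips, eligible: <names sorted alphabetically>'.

Contributions: A=56, B=25, C=56, D=56, E=56, F=56
Pot levels (distinct totals of non-folded players): 25, 56
Layer 1-25: 25 each from A, B, C, D, E, F = 25*6 = 150 chips; eligible A, B, C, D, E, F
Layer 26-56: 31 each from A, C, D, E, F = 31*5 = 155 chips; eligible A, C, D, E, F

Pot 1: 150 chips, eligible: A, B, C, D, E, F
Pot 2: 155 chips, eligible: A, C, D, E, F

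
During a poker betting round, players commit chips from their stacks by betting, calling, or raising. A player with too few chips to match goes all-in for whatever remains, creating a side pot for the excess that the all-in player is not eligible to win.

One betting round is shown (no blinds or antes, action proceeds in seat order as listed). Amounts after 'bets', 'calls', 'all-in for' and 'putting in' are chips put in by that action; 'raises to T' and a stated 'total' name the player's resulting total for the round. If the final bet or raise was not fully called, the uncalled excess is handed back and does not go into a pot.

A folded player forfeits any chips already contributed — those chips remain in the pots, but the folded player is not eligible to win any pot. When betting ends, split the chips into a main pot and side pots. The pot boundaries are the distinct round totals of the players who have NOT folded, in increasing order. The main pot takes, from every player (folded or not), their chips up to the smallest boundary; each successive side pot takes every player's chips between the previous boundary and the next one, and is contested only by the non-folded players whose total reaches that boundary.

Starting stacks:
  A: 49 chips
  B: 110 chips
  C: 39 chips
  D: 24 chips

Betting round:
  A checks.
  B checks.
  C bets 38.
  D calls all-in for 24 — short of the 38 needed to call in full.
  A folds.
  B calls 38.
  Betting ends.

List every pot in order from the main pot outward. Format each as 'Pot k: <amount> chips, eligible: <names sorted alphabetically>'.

Contributions: B=38, C=38, D=24
Folded: A
Pot levels (distinct totals of non-folded players): 24, 38
Layer 1-24: 24 each from B, C, D = 24*3 = 72 chips; eligible B, C, D
Layer 25-38: 14 each from B, C = 14*2 = 28 chips; eligible B, C

Pot 1: 72 chips, eligible: B, C, D
Pot 2: 28 chips, eligible: B, C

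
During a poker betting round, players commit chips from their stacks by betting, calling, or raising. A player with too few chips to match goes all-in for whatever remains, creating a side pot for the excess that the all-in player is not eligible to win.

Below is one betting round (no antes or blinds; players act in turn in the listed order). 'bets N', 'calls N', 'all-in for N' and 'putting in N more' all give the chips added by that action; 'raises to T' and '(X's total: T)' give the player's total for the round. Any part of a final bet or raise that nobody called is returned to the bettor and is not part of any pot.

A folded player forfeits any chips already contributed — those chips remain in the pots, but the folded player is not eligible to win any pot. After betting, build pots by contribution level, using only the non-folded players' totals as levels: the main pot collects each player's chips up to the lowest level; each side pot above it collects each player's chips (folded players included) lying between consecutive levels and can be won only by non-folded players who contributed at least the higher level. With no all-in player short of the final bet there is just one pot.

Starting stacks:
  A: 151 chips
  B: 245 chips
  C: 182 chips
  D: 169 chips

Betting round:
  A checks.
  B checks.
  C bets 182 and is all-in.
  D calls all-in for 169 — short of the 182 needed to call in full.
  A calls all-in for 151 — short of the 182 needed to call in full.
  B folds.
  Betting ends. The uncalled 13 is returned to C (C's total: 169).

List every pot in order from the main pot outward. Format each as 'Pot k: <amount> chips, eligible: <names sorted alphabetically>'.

Contributions (after 13 returned to C): A=151, C=169, D=169
Folded: B
Pot levels (distinct totals of non-folded players): 151, 169
Layer 1-151: 151 each from A, C, D = 151*3 = 453 chips; eligible A, C, D
Layer 152-169: 18 each from C, D = 18*2 = 36 chips; eligible C, D

Pot 1: 453 chips, eligible: A, C, D
Pot 2: 36 chips, eligible: C, D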